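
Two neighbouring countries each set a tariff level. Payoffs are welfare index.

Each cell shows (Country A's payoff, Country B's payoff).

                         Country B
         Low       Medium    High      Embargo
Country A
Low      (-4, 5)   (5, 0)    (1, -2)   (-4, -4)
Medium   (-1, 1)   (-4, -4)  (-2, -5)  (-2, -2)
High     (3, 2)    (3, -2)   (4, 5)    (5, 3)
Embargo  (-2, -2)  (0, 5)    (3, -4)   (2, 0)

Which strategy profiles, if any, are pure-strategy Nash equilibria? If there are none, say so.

(Low, Low): Country A can switch to Medium (-4 → -1). Not NE.
(Low, Medium): Country B can switch to Low (0 → 5). Not NE.
(Low, High): Country A can switch to High (1 → 4). Not NE.
(Low, Embargo): Country A can switch to Medium (-4 → -2). Not NE.
(Medium, Low): Country A can switch to High (-1 → 3). Not NE.
(Medium, Medium): Country A can switch to Low (-4 → 5). Not NE.
(Medium, High): Country A can switch to Low (-2 → 1). Not NE.
(Medium, Embargo): Country A can switch to High (-2 → 5). Not NE.
(High, Low): Country B can switch to High (2 → 5). Not NE.
(High, Medium): Country A can switch to Low (3 → 5). Not NE.
(High, High): Country A gets 4, best alternative 3; Country B gets 5, best alternative 3. No profitable deviation — NE.
(The remaining 5 profiles each have a profitable deviation by the same check.)

The unique pure-strategy Nash equilibrium is (High, High).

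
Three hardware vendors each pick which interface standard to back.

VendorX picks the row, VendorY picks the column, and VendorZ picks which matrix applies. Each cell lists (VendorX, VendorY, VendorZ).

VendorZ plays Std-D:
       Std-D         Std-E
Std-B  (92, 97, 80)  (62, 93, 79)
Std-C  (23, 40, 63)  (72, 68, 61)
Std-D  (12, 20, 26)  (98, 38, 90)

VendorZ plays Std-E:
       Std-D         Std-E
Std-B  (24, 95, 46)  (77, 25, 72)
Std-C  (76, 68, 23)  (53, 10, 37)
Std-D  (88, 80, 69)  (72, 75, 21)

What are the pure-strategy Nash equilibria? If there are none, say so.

The pure Nash equilibria are (Std-B, Std-D, Std-D); (Std-D, Std-D, Std-E); (Std-D, Std-E, Std-D).

VendorX against (Std-D, Std-D): payoffs 92, 23, 12 → best response Std-B.
VendorX against (Std-D, Std-E): payoffs 24, 76, 88 → best response Std-D.
VendorX against (Std-E, Std-D): payoffs 62, 72, 98 → best response Std-D.
VendorX against (Std-E, Std-E): payoffs 77, 53, 72 → best response Std-B.
VendorY against (Std-B, Std-D): payoffs 97, 93 → best response Std-D.
VendorY against (Std-B, Std-E): payoffs 95, 25 → best response Std-D.
VendorY against (Std-C, Std-D): payoffs 40, 68 → best response Std-E.
VendorY against (Std-C, Std-E): payoffs 68, 10 → best response Std-D.
VendorY against (Std-D, Std-D): payoffs 20, 38 → best response Std-E.
VendorY against (Std-D, Std-E): payoffs 80, 75 → best response Std-D.
VendorZ against (Std-B, Std-D): payoffs 80, 46 → best response Std-D.
VendorZ against (Std-B, Std-E): payoffs 79, 72 → best response Std-D.
VendorZ against (Std-C, Std-D): payoffs 63, 23 → best response Std-D.
VendorZ against (Std-C, Std-E): payoffs 61, 37 → best response Std-D.
VendorZ against (Std-D, Std-D): payoffs 26, 69 → best response Std-E.
VendorZ against (Std-D, Std-E): payoffs 90, 21 → best response Std-D.
Mutual best responses: (Std-B, Std-D, Std-D); (Std-D, Std-D, Std-E); (Std-D, Std-E, Std-D).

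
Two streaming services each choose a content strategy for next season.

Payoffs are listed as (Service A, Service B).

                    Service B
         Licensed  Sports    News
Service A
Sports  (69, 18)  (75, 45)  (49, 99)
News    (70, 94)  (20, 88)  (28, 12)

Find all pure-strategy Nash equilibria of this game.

Check each profile: it is a Nash equilibrium iff no player can strictly gain by switching unilaterally.
(Sports, Licensed): Service A can switch to News (69 → 70). Not NE.
(Sports, Sports): Service B can switch to News (45 → 99). Not NE.
(Sports, News): Service A gets 49, best alternative 28; Service B gets 99, best alternative 45. No profitable deviation — NE.
(News, Licensed): Service A gets 70, best alternative 69; Service B gets 94, best alternative 88. No profitable deviation — NE.
(News, Sports): Service A can switch to Sports (20 → 75). Not NE.
(News, News): Service A can switch to Sports (28 → 49). Not NE.

Pure-strategy Nash equilibria: (Sports, News), (News, Licensed)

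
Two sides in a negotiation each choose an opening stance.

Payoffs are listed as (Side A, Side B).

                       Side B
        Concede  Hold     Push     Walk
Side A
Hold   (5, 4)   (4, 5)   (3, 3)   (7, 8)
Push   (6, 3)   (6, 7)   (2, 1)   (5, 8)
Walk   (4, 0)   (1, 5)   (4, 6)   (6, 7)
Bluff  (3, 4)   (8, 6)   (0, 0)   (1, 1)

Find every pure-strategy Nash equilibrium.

(Hold, Walk); (Bluff, Hold)

Side A against Concede: payoffs 5, 6, 4, 3 → best response Push.
Side A against Hold: payoffs 4, 6, 1, 8 → best response Bluff.
Side A against Push: payoffs 3, 2, 4, 0 → best response Walk.
Side A against Walk: payoffs 7, 5, 6, 1 → best response Hold.
Side B against Hold: payoffs 4, 5, 3, 8 → best response Walk.
Side B against Push: payoffs 3, 7, 1, 8 → best response Walk.
Side B against Walk: payoffs 0, 5, 6, 7 → best response Walk.
Side B against Bluff: payoffs 4, 6, 0, 1 → best response Hold.
Mutual best responses: (Hold, Walk); (Bluff, Hold).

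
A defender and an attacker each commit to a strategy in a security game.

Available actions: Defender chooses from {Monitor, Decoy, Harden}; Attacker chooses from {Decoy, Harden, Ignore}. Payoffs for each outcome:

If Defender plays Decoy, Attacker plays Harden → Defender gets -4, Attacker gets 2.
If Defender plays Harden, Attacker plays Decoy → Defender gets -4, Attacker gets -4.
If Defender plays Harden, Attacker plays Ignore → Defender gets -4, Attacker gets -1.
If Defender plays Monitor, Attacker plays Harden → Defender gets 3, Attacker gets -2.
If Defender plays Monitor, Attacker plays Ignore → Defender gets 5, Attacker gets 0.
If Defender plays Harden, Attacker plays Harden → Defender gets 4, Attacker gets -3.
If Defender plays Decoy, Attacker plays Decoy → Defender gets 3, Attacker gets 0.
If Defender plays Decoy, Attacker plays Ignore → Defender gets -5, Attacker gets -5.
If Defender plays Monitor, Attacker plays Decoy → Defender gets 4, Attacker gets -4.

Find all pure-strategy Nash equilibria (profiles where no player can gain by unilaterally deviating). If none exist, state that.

(Monitor, Ignore)

Mark each player's best response to every combination of opponents' strategies; a profile where every player is best-responding is a pure Nash equilibrium.
Defender against Decoy: payoffs 4, 3, -4 → best response Monitor.
Defender against Harden: payoffs 3, -4, 4 → best response Harden.
Defender against Ignore: payoffs 5, -5, -4 → best response Monitor.
Attacker against Monitor: payoffs -4, -2, 0 → best response Ignore.
Attacker against Decoy: payoffs 0, 2, -5 → best response Harden.
Attacker against Harden: payoffs -4, -3, -1 → best response Ignore.
Mutual best responses: (Monitor, Ignore).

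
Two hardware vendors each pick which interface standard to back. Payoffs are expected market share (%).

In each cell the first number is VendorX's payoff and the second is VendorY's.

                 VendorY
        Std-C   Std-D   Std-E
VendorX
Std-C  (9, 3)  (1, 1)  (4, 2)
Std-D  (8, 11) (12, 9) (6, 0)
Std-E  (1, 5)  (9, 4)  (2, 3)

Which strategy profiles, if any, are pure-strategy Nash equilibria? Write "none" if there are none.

Pure NE: (Std-C, Std-C)

VendorX against Std-C: payoffs 9, 8, 1 → best response Std-C.
VendorX against Std-D: payoffs 1, 12, 9 → best response Std-D.
VendorX against Std-E: payoffs 4, 6, 2 → best response Std-D.
VendorY against Std-C: payoffs 3, 1, 2 → best response Std-C.
VendorY against Std-D: payoffs 11, 9, 0 → best response Std-C.
VendorY against Std-E: payoffs 5, 4, 3 → best response Std-C.
Mutual best responses: (Std-C, Std-C).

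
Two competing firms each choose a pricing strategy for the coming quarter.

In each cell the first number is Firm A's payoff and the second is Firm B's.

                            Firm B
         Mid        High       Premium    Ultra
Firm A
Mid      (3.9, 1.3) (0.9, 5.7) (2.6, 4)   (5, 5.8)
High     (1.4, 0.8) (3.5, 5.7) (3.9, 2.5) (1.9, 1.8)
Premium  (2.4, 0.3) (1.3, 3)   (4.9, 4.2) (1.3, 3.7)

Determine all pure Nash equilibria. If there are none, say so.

Pure-strategy Nash equilibria: (Mid, Ultra), (High, High), (Premium, Premium)

(Mid, Mid): Firm B can switch to High (1.3 → 5.7). Not NE.
(Mid, High): Firm A can switch to High (0.9 → 3.5). Not NE.
(Mid, Premium): Firm A can switch to High (2.6 → 3.9). Not NE.
(Mid, Ultra): Firm A gets 5, best alternative 1.9; Firm B gets 5.8, best alternative 5.7. No profitable deviation — NE.
(High, Mid): Firm A can switch to Mid (1.4 → 3.9). Not NE.
(High, High): Firm A gets 3.5, best alternative 1.3; Firm B gets 5.7, best alternative 2.5. No profitable deviation — NE.
(High, Premium): Firm A can switch to Premium (3.9 → 4.9). Not NE.
(High, Ultra): Firm A can switch to Mid (1.9 → 5). Not NE.
(Premium, Mid): Firm A can switch to Mid (2.4 → 3.9). Not NE.
(Premium, High): Firm A can switch to High (1.3 → 3.5). Not NE.
(Premium, Premium): Firm A gets 4.9, best alternative 3.9; Firm B gets 4.2, best alternative 3.7. No profitable deviation — NE.
(The remaining 1 profile has a profitable deviation by the same check.)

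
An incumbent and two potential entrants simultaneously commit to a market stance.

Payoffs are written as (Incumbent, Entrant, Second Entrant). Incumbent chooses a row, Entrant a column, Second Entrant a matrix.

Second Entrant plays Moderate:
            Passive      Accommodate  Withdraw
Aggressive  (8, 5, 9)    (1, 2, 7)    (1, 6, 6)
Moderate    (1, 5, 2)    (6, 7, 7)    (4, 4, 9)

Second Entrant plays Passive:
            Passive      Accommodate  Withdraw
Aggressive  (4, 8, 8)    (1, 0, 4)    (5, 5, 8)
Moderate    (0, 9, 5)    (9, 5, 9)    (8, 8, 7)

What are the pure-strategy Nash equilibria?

No pure-strategy Nash equilibrium.

(Aggressive, Passive, Moderate): Entrant can switch to Withdraw (5 → 6). Not NE.
(Aggressive, Passive, Passive): Second Entrant can switch to Moderate (8 → 9). Not NE.
(Aggressive, Accommodate, Moderate): Incumbent can switch to Moderate (1 → 6). Not NE.
(Aggressive, Accommodate, Passive): Incumbent can switch to Moderate (1 → 9). Not NE.
(Aggressive, Withdraw, Moderate): Incumbent can switch to Moderate (1 → 4). Not NE.
(Aggressive, Withdraw, Passive): Incumbent can switch to Moderate (5 → 8). Not NE.
(The remaining 6 profiles each have a profitable deviation by the same check.)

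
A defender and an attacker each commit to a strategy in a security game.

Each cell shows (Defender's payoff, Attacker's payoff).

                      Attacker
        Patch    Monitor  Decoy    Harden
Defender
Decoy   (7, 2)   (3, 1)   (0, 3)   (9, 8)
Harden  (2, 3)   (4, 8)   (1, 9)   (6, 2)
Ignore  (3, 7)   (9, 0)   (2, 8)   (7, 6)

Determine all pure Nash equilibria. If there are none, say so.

The pure Nash equilibria are (Decoy, Harden), (Ignore, Decoy).

Defender against Patch: payoffs 7, 2, 3 → best response Decoy.
Defender against Monitor: payoffs 3, 4, 9 → best response Ignore.
Defender against Decoy: payoffs 0, 1, 2 → best response Ignore.
Defender against Harden: payoffs 9, 6, 7 → best response Decoy.
Attacker against Decoy: payoffs 2, 1, 3, 8 → best response Harden.
Attacker against Harden: payoffs 3, 8, 9, 2 → best response Decoy.
Attacker against Ignore: payoffs 7, 0, 8, 6 → best response Decoy.
Mutual best responses: (Decoy, Harden); (Ignore, Decoy).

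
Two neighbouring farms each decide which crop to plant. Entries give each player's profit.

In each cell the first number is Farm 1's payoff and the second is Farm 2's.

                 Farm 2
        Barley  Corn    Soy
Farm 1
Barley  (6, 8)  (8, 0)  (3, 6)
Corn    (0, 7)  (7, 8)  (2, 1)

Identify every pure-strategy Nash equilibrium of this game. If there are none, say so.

The unique pure-strategy Nash equilibrium is (Barley, Barley).

(Barley, Barley): Farm 1 gets 6, best alternative 0; Farm 2 gets 8, best alternative 6. No profitable deviation — NE.
(Barley, Corn): Farm 2 can switch to Barley (0 → 8). Not NE.
(Barley, Soy): Farm 2 can switch to Barley (6 → 8). Not NE.
(Corn, Barley): Farm 1 can switch to Barley (0 → 6). Not NE.
(Corn, Corn): Farm 1 can switch to Barley (7 → 8). Not NE.
(Corn, Soy): Farm 1 can switch to Barley (2 → 3). Not NE.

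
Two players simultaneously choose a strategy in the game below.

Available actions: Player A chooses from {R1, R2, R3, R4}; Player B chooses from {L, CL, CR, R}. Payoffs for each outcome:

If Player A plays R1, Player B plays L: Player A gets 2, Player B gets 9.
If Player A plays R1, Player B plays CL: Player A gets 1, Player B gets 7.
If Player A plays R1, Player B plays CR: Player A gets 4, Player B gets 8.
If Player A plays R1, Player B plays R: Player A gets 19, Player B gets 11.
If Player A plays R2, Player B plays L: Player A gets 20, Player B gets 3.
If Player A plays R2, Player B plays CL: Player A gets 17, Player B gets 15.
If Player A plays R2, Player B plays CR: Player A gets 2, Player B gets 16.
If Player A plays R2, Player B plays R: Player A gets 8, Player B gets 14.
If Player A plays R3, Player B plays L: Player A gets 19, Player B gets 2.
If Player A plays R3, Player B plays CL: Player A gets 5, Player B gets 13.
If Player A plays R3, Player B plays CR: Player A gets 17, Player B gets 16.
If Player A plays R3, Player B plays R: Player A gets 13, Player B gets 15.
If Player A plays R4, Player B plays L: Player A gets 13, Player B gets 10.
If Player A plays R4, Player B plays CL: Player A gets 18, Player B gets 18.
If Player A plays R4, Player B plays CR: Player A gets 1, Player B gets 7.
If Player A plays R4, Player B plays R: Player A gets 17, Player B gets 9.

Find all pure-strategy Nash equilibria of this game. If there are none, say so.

(R1, L): Player A can switch to R2 (2 → 20). Not NE.
(R1, CL): Player A can switch to R2 (1 → 17). Not NE.
(R1, CR): Player A can switch to R3 (4 → 17). Not NE.
(R1, R): Player A gets 19, best alternative 17; Player B gets 11, best alternative 9. No profitable deviation — NE.
(R2, L): Player B can switch to CL (3 → 15). Not NE.
(R2, CL): Player A can switch to R4 (17 → 18). Not NE.
(R2, CR): Player A can switch to R1 (2 → 4). Not NE.
(R2, R): Player A can switch to R1 (8 → 19). Not NE.
(R3, L): Player A can switch to R2 (19 → 20). Not NE.
(R3, CL): Player A can switch to R2 (5 → 17). Not NE.
(R3, CR): Player A gets 17, best alternative 4; Player B gets 16, best alternative 15. No profitable deviation — NE.
(R3, R): Player A can switch to R1 (13 → 19). Not NE.
(R4, L): Player A can switch to R2 (13 → 20). Not NE.
(R4, CL): Player A gets 18, best alternative 17; Player B gets 18, best alternative 10. No profitable deviation — NE.
(R4, CR): Player A can switch to R1 (1 → 4). Not NE.
(The remaining 1 profile has a profitable deviation by the same check.)

Pure-strategy Nash equilibria: (R1, R) and (R3, CR) and (R4, CL)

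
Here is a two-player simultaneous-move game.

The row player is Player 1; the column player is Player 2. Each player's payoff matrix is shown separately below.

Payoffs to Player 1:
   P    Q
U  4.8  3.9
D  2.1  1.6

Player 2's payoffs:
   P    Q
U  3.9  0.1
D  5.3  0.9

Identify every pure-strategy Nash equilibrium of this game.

Mark each player's best response to every combination of opponents' strategies; a profile where every player is best-responding is a pure Nash equilibrium.
Player 1 against P: payoffs 4.8, 2.1 → best response U.
Player 1 against Q: payoffs 3.9, 1.6 → best response U.
Player 2 against U: payoffs 3.9, 0.1 → best response P.
Player 2 against D: payoffs 5.3, 0.9 → best response P.
Mutual best responses: (U, P).

Pure NE: (U, P)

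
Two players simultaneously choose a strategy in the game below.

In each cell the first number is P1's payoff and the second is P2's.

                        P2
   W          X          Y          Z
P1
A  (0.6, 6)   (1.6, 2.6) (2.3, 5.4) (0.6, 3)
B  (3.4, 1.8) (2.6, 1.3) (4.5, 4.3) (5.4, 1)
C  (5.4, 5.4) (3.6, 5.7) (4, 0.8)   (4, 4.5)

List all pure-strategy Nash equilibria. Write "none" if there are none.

(B, Y); (C, X)

P1 against W: payoffs 0.6, 3.4, 5.4 → best response C.
P1 against X: payoffs 1.6, 2.6, 3.6 → best response C.
P1 against Y: payoffs 2.3, 4.5, 4 → best response B.
P1 against Z: payoffs 0.6, 5.4, 4 → best response B.
P2 against A: payoffs 6, 2.6, 5.4, 3 → best response W.
P2 against B: payoffs 1.8, 1.3, 4.3, 1 → best response Y.
P2 against C: payoffs 5.4, 5.7, 0.8, 4.5 → best response X.
Mutual best responses: (B, Y); (C, X).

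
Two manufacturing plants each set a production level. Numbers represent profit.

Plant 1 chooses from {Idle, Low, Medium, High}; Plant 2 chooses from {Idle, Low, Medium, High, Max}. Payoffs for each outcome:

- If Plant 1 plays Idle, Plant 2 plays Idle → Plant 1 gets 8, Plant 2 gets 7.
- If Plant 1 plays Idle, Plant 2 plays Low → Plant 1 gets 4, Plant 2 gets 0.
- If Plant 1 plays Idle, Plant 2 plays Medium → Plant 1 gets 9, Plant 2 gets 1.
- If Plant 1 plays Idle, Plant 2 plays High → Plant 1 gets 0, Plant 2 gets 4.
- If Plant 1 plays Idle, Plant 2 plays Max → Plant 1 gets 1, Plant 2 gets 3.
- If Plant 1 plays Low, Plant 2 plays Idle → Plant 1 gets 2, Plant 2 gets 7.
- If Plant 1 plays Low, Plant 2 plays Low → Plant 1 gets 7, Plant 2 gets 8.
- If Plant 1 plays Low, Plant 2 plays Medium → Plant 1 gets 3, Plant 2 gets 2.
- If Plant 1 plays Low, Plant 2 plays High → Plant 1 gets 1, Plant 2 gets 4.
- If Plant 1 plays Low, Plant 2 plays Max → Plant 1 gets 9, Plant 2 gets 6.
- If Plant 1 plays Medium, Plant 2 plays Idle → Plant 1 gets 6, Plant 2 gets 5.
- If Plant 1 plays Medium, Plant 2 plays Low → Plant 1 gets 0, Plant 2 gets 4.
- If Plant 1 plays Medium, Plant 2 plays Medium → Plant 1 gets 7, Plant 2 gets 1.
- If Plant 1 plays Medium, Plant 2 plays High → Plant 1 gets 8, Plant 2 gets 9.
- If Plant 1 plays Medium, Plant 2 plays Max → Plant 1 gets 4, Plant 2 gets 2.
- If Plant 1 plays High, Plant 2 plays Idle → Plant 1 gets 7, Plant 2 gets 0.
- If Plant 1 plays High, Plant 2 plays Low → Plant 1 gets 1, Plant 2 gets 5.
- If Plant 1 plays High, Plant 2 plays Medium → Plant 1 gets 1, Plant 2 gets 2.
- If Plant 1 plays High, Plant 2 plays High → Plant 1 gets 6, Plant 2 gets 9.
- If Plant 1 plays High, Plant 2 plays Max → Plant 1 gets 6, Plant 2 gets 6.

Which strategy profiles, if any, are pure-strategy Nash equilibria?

(Idle, Idle) and (Low, Low) and (Medium, High)

Plant 1 against Idle: payoffs 8, 2, 6, 7 → best response Idle.
Plant 1 against Low: payoffs 4, 7, 0, 1 → best response Low.
Plant 1 against Medium: payoffs 9, 3, 7, 1 → best response Idle.
Plant 1 against High: payoffs 0, 1, 8, 6 → best response Medium.
Plant 1 against Max: payoffs 1, 9, 4, 6 → best response Low.
Plant 2 against Idle: payoffs 7, 0, 1, 4, 3 → best response Idle.
Plant 2 against Low: payoffs 7, 8, 2, 4, 6 → best response Low.
Plant 2 against Medium: payoffs 5, 4, 1, 9, 2 → best response High.
Plant 2 against High: payoffs 0, 5, 2, 9, 6 → best response High.
Mutual best responses: (Idle, Idle); (Low, Low); (Medium, High).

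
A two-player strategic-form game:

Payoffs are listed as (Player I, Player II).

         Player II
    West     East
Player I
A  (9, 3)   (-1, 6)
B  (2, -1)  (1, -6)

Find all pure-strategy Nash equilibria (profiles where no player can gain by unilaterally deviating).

(A, West): Player II can switch to East (3 → 6). Not NE.
(A, East): Player I can switch to B (-1 → 1). Not NE.
(B, West): Player I can switch to A (2 → 9). Not NE.
(B, East): Player II can switch to West (-6 → -1). Not NE.

This game has no pure Nash equilibrium.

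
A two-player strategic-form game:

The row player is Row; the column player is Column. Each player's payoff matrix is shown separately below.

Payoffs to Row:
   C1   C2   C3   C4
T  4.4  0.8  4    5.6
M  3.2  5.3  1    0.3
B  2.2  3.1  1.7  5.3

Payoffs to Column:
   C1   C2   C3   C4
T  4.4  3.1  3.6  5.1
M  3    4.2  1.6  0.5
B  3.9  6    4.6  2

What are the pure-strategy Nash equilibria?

(T, C4), (M, C2)

Row against C1: payoffs 4.4, 3.2, 2.2 → best response T.
Row against C2: payoffs 0.8, 5.3, 3.1 → best response M.
Row against C3: payoffs 4, 1, 1.7 → best response T.
Row against C4: payoffs 5.6, 0.3, 5.3 → best response T.
Column against T: payoffs 4.4, 3.1, 3.6, 5.1 → best response C4.
Column against M: payoffs 3, 4.2, 1.6, 0.5 → best response C2.
Column against B: payoffs 3.9, 6, 4.6, 2 → best response C2.
Mutual best responses: (T, C4); (M, C2).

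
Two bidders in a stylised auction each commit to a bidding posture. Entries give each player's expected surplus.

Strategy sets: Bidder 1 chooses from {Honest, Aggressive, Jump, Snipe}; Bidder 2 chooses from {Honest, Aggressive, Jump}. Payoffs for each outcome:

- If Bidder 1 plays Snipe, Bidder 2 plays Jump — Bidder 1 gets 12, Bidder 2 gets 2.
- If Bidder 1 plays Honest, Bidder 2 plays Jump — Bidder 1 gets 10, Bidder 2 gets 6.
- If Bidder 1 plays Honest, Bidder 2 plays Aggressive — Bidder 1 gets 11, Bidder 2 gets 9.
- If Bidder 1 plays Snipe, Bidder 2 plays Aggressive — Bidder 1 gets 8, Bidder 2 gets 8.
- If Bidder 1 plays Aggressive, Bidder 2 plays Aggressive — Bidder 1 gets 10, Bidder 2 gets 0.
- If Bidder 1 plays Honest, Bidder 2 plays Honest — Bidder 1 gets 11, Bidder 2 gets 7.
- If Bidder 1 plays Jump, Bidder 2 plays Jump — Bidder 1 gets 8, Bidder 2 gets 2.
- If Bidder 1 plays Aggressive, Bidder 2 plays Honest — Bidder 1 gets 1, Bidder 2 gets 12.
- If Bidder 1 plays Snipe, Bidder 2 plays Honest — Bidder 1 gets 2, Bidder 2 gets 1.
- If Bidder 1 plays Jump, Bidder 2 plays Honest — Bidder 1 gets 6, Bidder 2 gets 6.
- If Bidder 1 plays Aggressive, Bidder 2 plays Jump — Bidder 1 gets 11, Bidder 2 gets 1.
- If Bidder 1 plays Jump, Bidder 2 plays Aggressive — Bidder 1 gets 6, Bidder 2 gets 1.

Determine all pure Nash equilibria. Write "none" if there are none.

Pure NE: (Honest, Aggressive)

(Honest, Honest): Bidder 2 can switch to Aggressive (7 → 9). Not NE.
(Honest, Aggressive): Bidder 1 gets 11, best alternative 10; Bidder 2 gets 9, best alternative 7. No profitable deviation — NE.
(Honest, Jump): Bidder 1 can switch to Aggressive (10 → 11). Not NE.
(Aggressive, Honest): Bidder 1 can switch to Honest (1 → 11). Not NE.
(Aggressive, Aggressive): Bidder 1 can switch to Honest (10 → 11). Not NE.
(Aggressive, Jump): Bidder 1 can switch to Snipe (11 → 12). Not NE.
(Jump, Honest): Bidder 1 can switch to Honest (6 → 11). Not NE.
(The remaining 5 profiles each have a profitable deviation by the same check.)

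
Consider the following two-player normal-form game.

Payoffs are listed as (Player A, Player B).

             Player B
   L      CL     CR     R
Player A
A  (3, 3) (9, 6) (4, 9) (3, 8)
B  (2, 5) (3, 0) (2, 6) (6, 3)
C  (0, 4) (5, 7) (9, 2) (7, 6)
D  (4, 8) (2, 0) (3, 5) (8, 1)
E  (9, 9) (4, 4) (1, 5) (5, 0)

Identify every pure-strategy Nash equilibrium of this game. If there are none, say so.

The unique pure-strategy Nash equilibrium is (E, L).

Player A against L: payoffs 3, 2, 0, 4, 9 → best response E.
Player A against CL: payoffs 9, 3, 5, 2, 4 → best response A.
Player A against CR: payoffs 4, 2, 9, 3, 1 → best response C.
Player A against R: payoffs 3, 6, 7, 8, 5 → best response D.
Player B against A: payoffs 3, 6, 9, 8 → best response CR.
Player B against B: payoffs 5, 0, 6, 3 → best response CR.
Player B against C: payoffs 4, 7, 2, 6 → best response CL.
Player B against D: payoffs 8, 0, 5, 1 → best response L.
Player B against E: payoffs 9, 4, 5, 0 → best response L.
Mutual best responses: (E, L).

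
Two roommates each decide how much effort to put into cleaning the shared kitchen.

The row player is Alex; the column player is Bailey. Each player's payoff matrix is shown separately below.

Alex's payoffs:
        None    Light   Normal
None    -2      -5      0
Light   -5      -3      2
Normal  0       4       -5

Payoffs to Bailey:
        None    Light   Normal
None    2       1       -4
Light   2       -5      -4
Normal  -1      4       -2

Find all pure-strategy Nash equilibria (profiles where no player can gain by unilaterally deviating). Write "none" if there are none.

(Normal, Light)

(None, None): Alex can switch to Normal (-2 → 0). Not NE.
(None, Light): Alex can switch to Light (-5 → -3). Not NE.
(None, Normal): Alex can switch to Light (0 → 2). Not NE.
(Light, None): Alex can switch to None (-5 → -2). Not NE.
(Light, Light): Alex can switch to Normal (-3 → 4). Not NE.
(Light, Normal): Bailey can switch to None (-4 → 2). Not NE.
(Normal, None): Bailey can switch to Light (-1 → 4). Not NE.
(Normal, Light): Alex gets 4, best alternative -3; Bailey gets 4, best alternative -1. No profitable deviation — NE.
(Normal, Normal): Alex can switch to None (-5 → 0). Not NE.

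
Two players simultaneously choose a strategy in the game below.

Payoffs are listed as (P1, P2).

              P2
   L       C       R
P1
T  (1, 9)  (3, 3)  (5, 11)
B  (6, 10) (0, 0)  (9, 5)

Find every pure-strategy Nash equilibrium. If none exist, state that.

Pure NE: (B, L)

(T, L): P1 can switch to B (1 → 6). Not NE.
(T, C): P2 can switch to L (3 → 9). Not NE.
(T, R): P1 can switch to B (5 → 9). Not NE.
(B, L): P1 gets 6, best alternative 1; P2 gets 10, best alternative 5. No profitable deviation — NE.
(B, C): P1 can switch to T (0 → 3). Not NE.
(B, R): P2 can switch to L (5 → 10). Not NE.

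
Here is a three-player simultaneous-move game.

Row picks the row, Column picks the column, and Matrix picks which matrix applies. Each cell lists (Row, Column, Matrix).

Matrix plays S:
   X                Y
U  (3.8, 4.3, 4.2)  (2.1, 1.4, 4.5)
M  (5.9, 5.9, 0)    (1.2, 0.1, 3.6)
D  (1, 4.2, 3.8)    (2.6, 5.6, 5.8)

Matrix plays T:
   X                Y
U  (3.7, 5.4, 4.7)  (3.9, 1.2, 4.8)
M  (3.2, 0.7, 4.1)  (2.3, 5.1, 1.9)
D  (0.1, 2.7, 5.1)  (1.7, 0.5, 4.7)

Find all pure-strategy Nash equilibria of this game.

Row against (X, S): payoffs 3.8, 5.9, 1 → best response M.
Row against (X, T): payoffs 3.7, 3.2, 0.1 → best response U.
Row against (Y, S): payoffs 2.1, 1.2, 2.6 → best response D.
Row against (Y, T): payoffs 3.9, 2.3, 1.7 → best response U.
Column against (U, S): payoffs 4.3, 1.4 → best response X.
Column against (U, T): payoffs 5.4, 1.2 → best response X.
Column against (M, S): payoffs 5.9, 0.1 → best response X.
Column against (M, T): payoffs 0.7, 5.1 → best response Y.
Column against (D, S): payoffs 4.2, 5.6 → best response Y.
Column against (D, T): payoffs 2.7, 0.5 → best response X.
Matrix against (U, X): payoffs 4.2, 4.7 → best response T.
Matrix against (U, Y): payoffs 4.5, 4.8 → best response T.
Matrix against (M, X): payoffs 0, 4.1 → best response T.
Matrix against (M, Y): payoffs 3.6, 1.9 → best response S.
Matrix against (D, X): payoffs 3.8, 5.1 → best response T.
Matrix against (D, Y): payoffs 5.8, 4.7 → best response S.
Mutual best responses: (U, X, T); (D, Y, S).

Pure-strategy Nash equilibria: (U, X, T) and (D, Y, S)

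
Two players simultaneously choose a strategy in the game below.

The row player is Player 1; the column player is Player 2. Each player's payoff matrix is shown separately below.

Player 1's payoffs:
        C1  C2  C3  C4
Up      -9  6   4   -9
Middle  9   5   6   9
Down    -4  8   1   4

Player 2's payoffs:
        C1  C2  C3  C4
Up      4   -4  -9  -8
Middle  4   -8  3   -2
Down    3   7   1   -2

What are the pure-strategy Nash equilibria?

(Middle, C1); (Down, C2)

Player 1 against C1: payoffs -9, 9, -4 → best response Middle.
Player 1 against C2: payoffs 6, 5, 8 → best response Down.
Player 1 against C3: payoffs 4, 6, 1 → best response Middle.
Player 1 against C4: payoffs -9, 9, 4 → best response Middle.
Player 2 against Up: payoffs 4, -4, -9, -8 → best response C1.
Player 2 against Middle: payoffs 4, -8, 3, -2 → best response C1.
Player 2 against Down: payoffs 3, 7, 1, -2 → best response C2.
Mutual best responses: (Middle, C1); (Down, C2).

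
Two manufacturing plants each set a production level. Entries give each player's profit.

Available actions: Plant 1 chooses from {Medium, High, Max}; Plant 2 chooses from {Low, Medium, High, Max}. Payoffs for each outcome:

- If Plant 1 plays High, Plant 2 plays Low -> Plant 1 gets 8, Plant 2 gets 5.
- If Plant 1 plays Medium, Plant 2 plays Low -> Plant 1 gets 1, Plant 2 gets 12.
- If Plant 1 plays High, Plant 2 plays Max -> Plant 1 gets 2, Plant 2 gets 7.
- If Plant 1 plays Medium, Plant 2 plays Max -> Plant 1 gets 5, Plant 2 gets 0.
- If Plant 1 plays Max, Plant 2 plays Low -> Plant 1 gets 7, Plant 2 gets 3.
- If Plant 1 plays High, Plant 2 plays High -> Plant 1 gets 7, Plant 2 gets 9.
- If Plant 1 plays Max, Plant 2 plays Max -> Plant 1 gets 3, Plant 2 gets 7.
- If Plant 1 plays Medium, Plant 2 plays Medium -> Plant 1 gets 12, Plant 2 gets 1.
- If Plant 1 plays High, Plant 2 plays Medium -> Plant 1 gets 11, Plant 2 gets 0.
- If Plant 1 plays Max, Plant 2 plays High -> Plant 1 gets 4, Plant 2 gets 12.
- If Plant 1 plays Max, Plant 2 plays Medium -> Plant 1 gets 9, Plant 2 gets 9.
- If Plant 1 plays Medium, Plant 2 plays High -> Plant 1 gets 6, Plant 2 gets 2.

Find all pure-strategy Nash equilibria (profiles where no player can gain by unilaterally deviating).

The unique pure-strategy Nash equilibrium is (High, High).

Check each profile: it is a Nash equilibrium iff no player can strictly gain by switching unilaterally.
(Medium, Low): Plant 1 can switch to High (1 → 8). Not NE.
(Medium, Medium): Plant 2 can switch to Low (1 → 12). Not NE.
(Medium, High): Plant 1 can switch to High (6 → 7). Not NE.
(Medium, Max): Plant 2 can switch to Low (0 → 12). Not NE.
(High, Low): Plant 2 can switch to High (5 → 9). Not NE.
(High, Medium): Plant 1 can switch to Medium (11 → 12). Not NE.
(High, High): Plant 1 gets 7, best alternative 6; Plant 2 gets 9, best alternative 7. No profitable deviation — NE.
(High, Max): Plant 1 can switch to Medium (2 → 5). Not NE.
(Max, Low): Plant 1 can switch to High (7 → 8). Not NE.
(Max, Medium): Plant 1 can switch to Medium (9 → 12). Not NE.
(Max, High): Plant 1 can switch to Medium (4 → 6). Not NE.
(Max, Max): Plant 1 can switch to Medium (3 → 5). Not NE.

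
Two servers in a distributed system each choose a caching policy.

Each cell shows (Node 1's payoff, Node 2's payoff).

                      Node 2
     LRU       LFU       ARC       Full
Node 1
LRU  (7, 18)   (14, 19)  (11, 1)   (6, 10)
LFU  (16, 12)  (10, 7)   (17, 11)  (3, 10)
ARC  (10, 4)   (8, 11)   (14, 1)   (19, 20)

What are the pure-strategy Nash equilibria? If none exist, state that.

The pure Nash equilibria are (LRU, LFU), (LFU, LRU), (ARC, Full).

(LRU, LRU): Node 1 can switch to LFU (7 → 16). Not NE.
(LRU, LFU): Node 1 gets 14, best alternative 10; Node 2 gets 19, best alternative 18. No profitable deviation — NE.
(LRU, ARC): Node 1 can switch to LFU (11 → 17). Not NE.
(LRU, Full): Node 1 can switch to ARC (6 → 19). Not NE.
(LFU, LRU): Node 1 gets 16, best alternative 10; Node 2 gets 12, best alternative 11. No profitable deviation — NE.
(LFU, LFU): Node 1 can switch to LRU (10 → 14). Not NE.
(LFU, ARC): Node 2 can switch to LRU (11 → 12). Not NE.
(LFU, Full): Node 1 can switch to LRU (3 → 6). Not NE.
(ARC, LRU): Node 1 can switch to LFU (10 → 16). Not NE.
(ARC, LFU): Node 1 can switch to LRU (8 → 14). Not NE.
(ARC, ARC): Node 1 can switch to LFU (14 → 17). Not NE.
(ARC, Full): Node 1 gets 19, best alternative 6; Node 2 gets 20, best alternative 11. No profitable deviation — NE.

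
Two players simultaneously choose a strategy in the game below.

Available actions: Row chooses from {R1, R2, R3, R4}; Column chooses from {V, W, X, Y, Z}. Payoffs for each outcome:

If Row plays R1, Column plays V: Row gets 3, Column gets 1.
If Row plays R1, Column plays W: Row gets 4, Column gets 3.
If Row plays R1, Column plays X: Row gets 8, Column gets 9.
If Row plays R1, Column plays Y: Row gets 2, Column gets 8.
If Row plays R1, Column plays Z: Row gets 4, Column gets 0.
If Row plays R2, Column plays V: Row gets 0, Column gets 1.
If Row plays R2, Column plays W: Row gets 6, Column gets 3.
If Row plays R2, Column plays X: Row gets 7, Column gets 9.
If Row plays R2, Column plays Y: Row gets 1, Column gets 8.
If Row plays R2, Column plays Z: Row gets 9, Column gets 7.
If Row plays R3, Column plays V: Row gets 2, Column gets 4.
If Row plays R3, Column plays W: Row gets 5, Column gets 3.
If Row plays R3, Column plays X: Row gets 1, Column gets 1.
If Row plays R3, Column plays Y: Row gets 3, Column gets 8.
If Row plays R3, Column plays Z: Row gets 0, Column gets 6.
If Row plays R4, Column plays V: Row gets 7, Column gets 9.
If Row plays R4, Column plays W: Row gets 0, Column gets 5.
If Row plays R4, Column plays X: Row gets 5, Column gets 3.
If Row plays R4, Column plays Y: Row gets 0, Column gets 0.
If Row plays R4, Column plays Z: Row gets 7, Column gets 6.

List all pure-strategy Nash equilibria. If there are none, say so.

The pure Nash equilibria are (R1, X) and (R3, Y) and (R4, V).

For each player, find the best response to each opponent profile; mutual best responses are the pure NE.
Row against V: payoffs 3, 0, 2, 7 → best response R4.
Row against W: payoffs 4, 6, 5, 0 → best response R2.
Row against X: payoffs 8, 7, 1, 5 → best response R1.
Row against Y: payoffs 2, 1, 3, 0 → best response R3.
Row against Z: payoffs 4, 9, 0, 7 → best response R2.
Column against R1: payoffs 1, 3, 9, 8, 0 → best response X.
Column against R2: payoffs 1, 3, 9, 8, 7 → best response X.
Column against R3: payoffs 4, 3, 1, 8, 6 → best response Y.
Column against R4: payoffs 9, 5, 3, 0, 6 → best response V.
Mutual best responses: (R1, X); (R3, Y); (R4, V).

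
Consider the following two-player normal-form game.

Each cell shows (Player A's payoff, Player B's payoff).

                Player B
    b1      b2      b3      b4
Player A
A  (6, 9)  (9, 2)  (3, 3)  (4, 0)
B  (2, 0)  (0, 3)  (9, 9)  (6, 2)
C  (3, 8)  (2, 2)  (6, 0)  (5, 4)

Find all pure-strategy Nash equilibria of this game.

The pure Nash equilibria are (A, b1); (B, b3).

For each strategy profile, look for a profitable unilateral deviation.
(A, b1): Player A gets 6, best alternative 3; Player B gets 9, best alternative 3. No profitable deviation — NE.
(A, b2): Player B can switch to b1 (2 → 9). Not NE.
(A, b3): Player A can switch to B (3 → 9). Not NE.
(A, b4): Player A can switch to B (4 → 6). Not NE.
(B, b1): Player A can switch to A (2 → 6). Not NE.
(B, b2): Player A can switch to A (0 → 9). Not NE.
(B, b3): Player A gets 9, best alternative 6; Player B gets 9, best alternative 3. No profitable deviation — NE.
(B, b4): Player B can switch to b2 (2 → 3). Not NE.
(The remaining 4 profiles each have a profitable deviation by the same check.)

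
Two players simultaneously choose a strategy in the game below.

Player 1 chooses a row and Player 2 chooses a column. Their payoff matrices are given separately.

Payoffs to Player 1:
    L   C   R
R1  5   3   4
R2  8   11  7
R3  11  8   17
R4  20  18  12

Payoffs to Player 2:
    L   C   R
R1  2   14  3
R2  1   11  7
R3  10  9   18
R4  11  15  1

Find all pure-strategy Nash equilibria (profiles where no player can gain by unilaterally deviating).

For each strategy profile, look for a profitable unilateral deviation.
(R1, L): Player 1 can switch to R2 (5 → 8). Not NE.
(R1, C): Player 1 can switch to R2 (3 → 11). Not NE.
(R1, R): Player 1 can switch to R2 (4 → 7). Not NE.
(R2, L): Player 1 can switch to R3 (8 → 11). Not NE.
(R2, C): Player 1 can switch to R4 (11 → 18). Not NE.
(R2, R): Player 1 can switch to R3 (7 → 17). Not NE.
(R3, L): Player 1 can switch to R4 (11 → 20). Not NE.
(R3, C): Player 1 can switch to R2 (8 → 11). Not NE.
(R3, R): Player 1 gets 17, best alternative 12; Player 2 gets 18, best alternative 10. No profitable deviation — NE.
(R4, L): Player 2 can switch to C (11 → 15). Not NE.
(R4, C): Player 1 gets 18, best alternative 11; Player 2 gets 15, best alternative 11. No profitable deviation — NE.
(R4, R): Player 1 can switch to R3 (12 → 17). Not NE.

Pure-strategy Nash equilibria: (R3, R); (R4, C)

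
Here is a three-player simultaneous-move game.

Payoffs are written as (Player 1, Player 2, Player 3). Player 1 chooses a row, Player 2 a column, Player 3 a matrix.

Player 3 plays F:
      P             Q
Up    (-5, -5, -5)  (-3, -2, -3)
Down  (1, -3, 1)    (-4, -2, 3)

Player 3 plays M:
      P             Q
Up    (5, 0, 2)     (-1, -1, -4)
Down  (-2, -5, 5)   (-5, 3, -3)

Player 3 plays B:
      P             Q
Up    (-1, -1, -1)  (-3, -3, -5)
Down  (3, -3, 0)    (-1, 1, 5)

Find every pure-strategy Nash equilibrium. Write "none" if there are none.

Player 1 against (P, F): payoffs -5, 1 → best response Down.
Player 1 against (P, M): payoffs 5, -2 → best response Up.
Player 1 against (P, B): payoffs -1, 3 → best response Down.
Player 1 against (Q, F): payoffs -3, -4 → best response Up.
Player 1 against (Q, M): payoffs -1, -5 → best response Up.
Player 1 against (Q, B): payoffs -3, -1 → best response Down.
Player 2 against (Up, F): payoffs -5, -2 → best response Q.
Player 2 against (Up, M): payoffs 0, -1 → best response P.
Player 2 against (Up, B): payoffs -1, -3 → best response P.
Player 2 against (Down, F): payoffs -3, -2 → best response Q.
Player 2 against (Down, M): payoffs -5, 3 → best response Q.
Player 2 against (Down, B): payoffs -3, 1 → best response Q.
Player 3 against (Up, P): payoffs -5, 2, -1 → best response M.
Player 3 against (Up, Q): payoffs -3, -4, -5 → best response F.
Player 3 against (Down, P): payoffs 1, 5, 0 → best response M.
Player 3 against (Down, Q): payoffs 3, -3, 5 → best response B.
Mutual best responses: (Up, P, M); (Up, Q, F); (Down, Q, B).

(Up, P, M), (Up, Q, F), (Down, Q, B)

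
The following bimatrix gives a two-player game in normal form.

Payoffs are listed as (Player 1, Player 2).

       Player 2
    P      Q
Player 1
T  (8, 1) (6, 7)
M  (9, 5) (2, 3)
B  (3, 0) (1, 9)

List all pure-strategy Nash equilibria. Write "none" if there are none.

The pure Nash equilibria are (T, Q) and (M, P).

Player 1 against P: payoffs 8, 9, 3 → best response M.
Player 1 against Q: payoffs 6, 2, 1 → best response T.
Player 2 against T: payoffs 1, 7 → best response Q.
Player 2 against M: payoffs 5, 3 → best response P.
Player 2 against B: payoffs 0, 9 → best response Q.
Mutual best responses: (T, Q); (M, P).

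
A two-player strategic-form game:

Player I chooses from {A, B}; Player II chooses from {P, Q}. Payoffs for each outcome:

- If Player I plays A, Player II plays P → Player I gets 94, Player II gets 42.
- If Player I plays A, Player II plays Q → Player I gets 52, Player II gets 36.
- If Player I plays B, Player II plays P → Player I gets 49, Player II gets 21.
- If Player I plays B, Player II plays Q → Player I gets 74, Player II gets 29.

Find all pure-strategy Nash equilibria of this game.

For each player, find the best response to each opponent profile; mutual best responses are the pure NE.
Player I against P: payoffs 94, 49 → best response A.
Player I against Q: payoffs 52, 74 → best response B.
Player II against A: payoffs 42, 36 → best response P.
Player II against B: payoffs 21, 29 → best response Q.
Mutual best responses: (A, P); (B, Q).

(A, P), (B, Q)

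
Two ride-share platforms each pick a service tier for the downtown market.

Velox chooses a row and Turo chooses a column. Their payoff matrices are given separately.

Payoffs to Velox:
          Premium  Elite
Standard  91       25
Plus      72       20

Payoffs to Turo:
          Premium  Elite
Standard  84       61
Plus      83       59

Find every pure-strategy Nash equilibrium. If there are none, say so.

(Standard, Premium)

Velox against Premium: payoffs 91, 72 → best response Standard.
Velox against Elite: payoffs 25, 20 → best response Standard.
Turo against Standard: payoffs 84, 61 → best response Premium.
Turo against Plus: payoffs 83, 59 → best response Premium.
Mutual best responses: (Standard, Premium).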